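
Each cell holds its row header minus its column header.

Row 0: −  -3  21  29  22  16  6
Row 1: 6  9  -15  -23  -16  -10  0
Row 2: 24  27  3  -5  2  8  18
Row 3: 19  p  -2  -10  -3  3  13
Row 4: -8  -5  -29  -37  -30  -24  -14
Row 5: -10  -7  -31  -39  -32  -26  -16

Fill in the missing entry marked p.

19 − (-3) = 22.

22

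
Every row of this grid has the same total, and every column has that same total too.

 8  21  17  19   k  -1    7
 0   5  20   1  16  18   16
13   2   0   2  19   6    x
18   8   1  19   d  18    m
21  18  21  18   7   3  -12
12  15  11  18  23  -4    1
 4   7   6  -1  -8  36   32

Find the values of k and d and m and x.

k = 5, d = 14, m = -2, x = 34

Rows 2 and 5 both sum to 76, so that's the common total.
Row 1 has 8 + 21 + 17 + 19 − 1 + 7 = 71; the blank must be 76 − 71 = 5.
Column 5 has 5 + 16 + 19 + 7 + 23 − 8 = 62; the blank must be 76 − 62 = 14.
Row 3 has 13 + 2 + 0 + 2 + 19 + 6 = 42; the blank must be 76 − 42 = 34.
Row 4 has 18 + 8 + 1 + 19 + 14 + 18 = 78; the blank must be 76 − 78 = -2.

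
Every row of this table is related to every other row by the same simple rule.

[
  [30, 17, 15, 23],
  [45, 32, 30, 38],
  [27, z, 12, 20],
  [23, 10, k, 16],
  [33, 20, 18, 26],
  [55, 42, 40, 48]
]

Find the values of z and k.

The difference between any two rows is the same in every column — this is an addition table with the headers hidden.
Row 3 minus row 1 is 27 − 30 = -3, so its entry in column 2 is 17 + (-3) = 14.
Row 4 minus row 1 is 23 − 30 = -7, so its entry in column 3 is 15 + (-7) = 8.

z = 14, k = 8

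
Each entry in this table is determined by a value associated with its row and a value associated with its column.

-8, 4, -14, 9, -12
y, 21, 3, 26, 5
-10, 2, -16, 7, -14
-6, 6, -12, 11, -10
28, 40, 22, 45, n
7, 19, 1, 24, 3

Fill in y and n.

y = 9, n = 24

The difference between any two rows is the same in every column — this is an addition table with the headers hidden.
Row 2 minus row 1 is 21 − 4 = 17, so its entry in column 1 is -8 + 17 = 9.
Row 5 minus row 1 is 40 − 4 = 36, so its entry in column 5 is -12 + 36 = 24.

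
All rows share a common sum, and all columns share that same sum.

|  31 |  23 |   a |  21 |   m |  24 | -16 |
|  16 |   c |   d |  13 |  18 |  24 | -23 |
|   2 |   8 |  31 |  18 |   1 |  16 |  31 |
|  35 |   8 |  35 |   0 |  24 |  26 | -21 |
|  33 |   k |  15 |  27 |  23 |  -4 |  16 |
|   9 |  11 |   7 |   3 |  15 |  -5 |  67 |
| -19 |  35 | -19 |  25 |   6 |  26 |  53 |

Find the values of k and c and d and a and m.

k = -3, c = 25, d = 34, a = 4, m = 20

Rows 3 and 4 both sum to 107, so that's the common total.
Column 5 has 18 + 1 + 24 + 23 + 15 + 6 = 87; the blank must be 107 − 87 = 20.
Row 1 has 31 + 23 + 21 + 20 + 24 − 16 = 103; the blank must be 107 − 103 = 4.
Column 3 has 4 + 31 + 35 + 15 + 7 − 19 = 73; the blank must be 107 − 73 = 34.
Row 2 has 16 + 34 + 13 + 18 + 24 − 23 = 82; the blank must be 107 − 82 = 25.
Row 5 has 33 + 15 + 27 + 23 − 4 + 16 = 110; the blank must be 107 − 110 = -3.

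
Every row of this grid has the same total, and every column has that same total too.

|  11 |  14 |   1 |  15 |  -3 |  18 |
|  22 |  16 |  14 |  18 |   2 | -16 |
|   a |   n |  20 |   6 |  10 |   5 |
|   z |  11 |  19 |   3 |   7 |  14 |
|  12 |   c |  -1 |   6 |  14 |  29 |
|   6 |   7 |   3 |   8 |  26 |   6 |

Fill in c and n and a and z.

Rows 1 and 2 both sum to 56, so that's the common total.
Row 5: 12 − 1 + 6 + 14 + 29 = 60, so its missing entry is 56 − 60 = -4.
Column 2: 14 + 16 + 11 − 4 + 7 = 44, so its missing entry is 56 − 44 = 12.
Row 3: 12 + 20 + 6 + 10 + 5 = 53, so its missing entry is 56 − 53 = 3.
Row 4: 11 + 19 + 3 + 7 + 14 = 54, so its missing entry is 56 − 54 = 2.

c = -4, n = 12, a = 3, z = 2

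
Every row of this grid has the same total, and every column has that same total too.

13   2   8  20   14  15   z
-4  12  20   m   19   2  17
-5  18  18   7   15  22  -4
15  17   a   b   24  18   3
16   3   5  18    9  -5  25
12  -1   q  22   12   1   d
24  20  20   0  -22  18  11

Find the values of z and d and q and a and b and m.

Rows 3 and 5 both sum to 71, so that's the common total.
Row 1: 13 + 2 + 8 + 20 + 14 + 15 = 72, so its missing entry is 71 − 72 = -1.
Column 7: -1 + 17 − 4 + 3 + 25 + 11 = 51, so its missing entry is 71 − 51 = 20.
Row 2: -4 + 12 + 20 + 19 + 2 + 17 = 66, so its missing entry is 71 − 66 = 5.
Column 4: 20 + 5 + 7 + 18 + 22 + 0 = 72, so its missing entry is 71 − 72 = -1.
Row 4: 15 + 17 − 1 + 24 + 18 + 3 = 76, so its missing entry is 71 − 76 = -5.
Row 6: 12 − 1 + 22 + 12 + 1 + 20 = 66, so its missing entry is 71 − 66 = 5.

z = -1, d = 20, q = 5, a = -5, b = -1, m = 5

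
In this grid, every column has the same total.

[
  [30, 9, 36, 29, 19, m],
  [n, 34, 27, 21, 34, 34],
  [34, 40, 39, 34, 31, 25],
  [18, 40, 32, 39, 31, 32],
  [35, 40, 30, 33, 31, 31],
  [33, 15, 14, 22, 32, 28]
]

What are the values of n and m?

n = 28, m = 28

Columns 2 and 4 both add up to 178, so every column sums to 178.
Column 1: 30 + 34 + 18 + 35 + 33 = 150, so the missing entry is 178 − 150 = 28.
Column 6: 34 + 25 + 32 + 31 + 28 = 150, so the missing entry is 178 − 150 = 28.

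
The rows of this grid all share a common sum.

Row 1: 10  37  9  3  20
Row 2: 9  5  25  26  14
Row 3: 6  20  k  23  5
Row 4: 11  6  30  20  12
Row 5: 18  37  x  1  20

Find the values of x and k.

The complete rows each total 79.
Row 5 is missing 79 − 76 = 3 (since 18 + 37 + 1 + 20 = 76).
Row 3 is missing 79 − 54 = 25 (since 6 + 20 + 23 + 5 = 54).

x = 3, k = 25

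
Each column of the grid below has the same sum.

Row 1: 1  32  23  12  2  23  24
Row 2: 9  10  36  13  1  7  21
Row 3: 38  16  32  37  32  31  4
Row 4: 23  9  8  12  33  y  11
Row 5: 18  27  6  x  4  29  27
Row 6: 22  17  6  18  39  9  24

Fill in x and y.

The complete columns each total 111.
Column 4 is missing 111 − 92 = 19 (since 12 + 13 + 37 + 12 + 18 = 92).
Column 6 is missing 111 − 99 = 12 (since 23 + 7 + 31 + 29 + 9 = 99).

x = 19, y = 12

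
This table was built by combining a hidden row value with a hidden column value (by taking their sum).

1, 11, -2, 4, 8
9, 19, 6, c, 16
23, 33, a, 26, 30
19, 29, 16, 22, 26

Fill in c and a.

c = 12, a = 20

The difference between any two rows is the same in every column — this is an addition table with the headers hidden.
Row 2 minus row 1 is 19 − 11 = 8, so its entry in column 4 is 4 + 8 = 12.
Row 3 minus row 1 is 33 − 11 = 22, so its entry in column 3 is -2 + 22 = 20.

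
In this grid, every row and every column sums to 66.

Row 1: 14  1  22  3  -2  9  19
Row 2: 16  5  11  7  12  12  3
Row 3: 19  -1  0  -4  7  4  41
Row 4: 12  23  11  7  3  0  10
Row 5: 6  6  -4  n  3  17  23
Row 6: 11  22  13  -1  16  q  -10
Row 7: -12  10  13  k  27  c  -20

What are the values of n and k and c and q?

Row 6 has 11 + 22 + 13 − 1 + 16 − 10 = 51; the blank must be 66 − 51 = 15.
Column 6 has 9 + 12 + 4 + 0 + 17 + 15 = 57; the blank must be 66 − 57 = 9.
Row 7 has -12 + 10 + 13 + 27 + 9 − 20 = 27; the blank must be 66 − 27 = 39.
Row 5 has 6 + 6 − 4 + 3 + 17 + 23 = 51; the blank must be 66 − 51 = 15.

n = 15, k = 39, c = 9, q = 15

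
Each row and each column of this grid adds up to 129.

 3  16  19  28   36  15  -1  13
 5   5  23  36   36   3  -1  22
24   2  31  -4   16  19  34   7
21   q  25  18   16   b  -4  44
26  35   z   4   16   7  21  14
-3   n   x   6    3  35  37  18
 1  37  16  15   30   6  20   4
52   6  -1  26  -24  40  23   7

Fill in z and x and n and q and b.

Row 5: 26 + 35 + 4 + 16 + 7 + 21 + 14 = 123, so its missing entry is 129 − 123 = 6.
Column 6: 15 + 3 + 19 + 7 + 35 + 6 + 40 = 125, so its missing entry is 129 − 125 = 4.
Row 4: 21 + 25 + 18 + 16 + 4 − 4 + 44 = 124, so its missing entry is 129 − 124 = 5.
Column 2: 16 + 5 + 2 + 5 + 35 + 37 + 6 = 106, so its missing entry is 129 − 106 = 23.
Row 6: -3 + 23 + 6 + 3 + 35 + 37 + 18 = 119, so its missing entry is 129 − 119 = 10.

z = 6, x = 10, n = 23, q = 5, b = 4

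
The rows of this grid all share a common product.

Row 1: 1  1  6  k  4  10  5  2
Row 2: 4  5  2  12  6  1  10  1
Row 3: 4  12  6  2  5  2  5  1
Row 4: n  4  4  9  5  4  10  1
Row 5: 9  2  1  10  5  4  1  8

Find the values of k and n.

Rows 2 and 3 each multiply to 28800, so every row has product 28800.
Row 1: 1×1×6×4×10×5×2 = 2400, so the missing entry is 28800 ÷ 2400 = 12.
Row 4: 4×4×9×5×4×10×1 = 28800, so the missing entry is 28800 ÷ 28800 = 1.

k = 12, n = 1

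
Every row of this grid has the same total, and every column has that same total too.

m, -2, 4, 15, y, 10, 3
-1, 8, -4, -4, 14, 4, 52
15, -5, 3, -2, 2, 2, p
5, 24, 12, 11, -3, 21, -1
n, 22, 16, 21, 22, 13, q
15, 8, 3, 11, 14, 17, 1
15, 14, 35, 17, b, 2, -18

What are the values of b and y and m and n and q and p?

b = 4, y = 16, m = 23, n = -3, q = -22, p = 54

Rows 2 and 4 both sum to 69, so that's the common total.
Row 7 has 15 + 14 + 35 + 17 + 2 − 18 = 65; the blank must be 69 − 65 = 4.
Column 5 has 14 + 2 − 3 + 22 + 14 + 4 = 53; the blank must be 69 − 53 = 16.
Row 1 has -2 + 4 + 15 + 16 + 10 + 3 = 46; the blank must be 69 − 46 = 23.
Column 1 has 23 − 1 + 15 + 5 + 15 + 15 = 72; the blank must be 69 − 72 = -3.
Row 5 has -3 + 22 + 16 + 21 + 22 + 13 = 91; the blank must be 69 − 91 = -22.
Row 3 has 15 − 5 + 3 − 2 + 2 + 2 = 15; the blank must be 69 − 15 = 54.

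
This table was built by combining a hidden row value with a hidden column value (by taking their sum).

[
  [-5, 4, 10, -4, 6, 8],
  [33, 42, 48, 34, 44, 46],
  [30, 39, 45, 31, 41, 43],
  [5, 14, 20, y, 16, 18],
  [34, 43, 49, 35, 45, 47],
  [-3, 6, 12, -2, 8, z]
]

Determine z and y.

The difference between any two rows is the same in every column — this is an addition table with the headers hidden.
Row 6 minus row 1 is 6 − 4 = 2, so its entry in column 6 is 8 + 2 = 10.
Row 4 minus row 1 is 14 − 4 = 10, so its entry in column 4 is -4 + 10 = 6.

z = 10, y = 6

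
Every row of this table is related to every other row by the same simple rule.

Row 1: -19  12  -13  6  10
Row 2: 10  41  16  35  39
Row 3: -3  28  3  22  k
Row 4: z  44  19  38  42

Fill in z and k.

z = 13, k = 26

The difference between any two rows is the same in every column — this is an addition table with the headers hidden.
Row 4 minus row 1 is 38 − 6 = 32, so its entry in column 1 is -19 + 32 = 13.
Row 3 minus row 1 is 22 − 6 = 16, so its entry in column 5 is 10 + 16 = 26.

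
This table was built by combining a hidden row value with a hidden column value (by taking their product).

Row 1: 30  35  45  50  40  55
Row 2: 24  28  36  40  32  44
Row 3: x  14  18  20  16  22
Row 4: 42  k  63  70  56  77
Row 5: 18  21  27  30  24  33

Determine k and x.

Each row is a constant multiple of every other row — this is a multiplication table with the headers hidden.
Row 4 is 63/45 = 7/5 times row 1, so its entry in column 2 is 35 × 7/5 = 49.
Row 3 is 18/45 = 2/5 times row 1, so its entry in column 1 is 30 × 2/5 = 12.

k = 49, x = 12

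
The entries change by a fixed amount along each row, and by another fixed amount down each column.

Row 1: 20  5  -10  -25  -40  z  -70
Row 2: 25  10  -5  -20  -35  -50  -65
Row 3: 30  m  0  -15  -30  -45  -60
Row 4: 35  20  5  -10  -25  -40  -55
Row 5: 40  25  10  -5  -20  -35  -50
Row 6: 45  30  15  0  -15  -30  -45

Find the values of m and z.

Along each row the entries change by -15 per step; down each column they change by 5.
Row 3: from 30 at column 1, stepping by -15 to column 2 gives 15.
Row 1: from 20 at column 1, stepping by -15 to column 6 gives -55.

m = 15, z = -55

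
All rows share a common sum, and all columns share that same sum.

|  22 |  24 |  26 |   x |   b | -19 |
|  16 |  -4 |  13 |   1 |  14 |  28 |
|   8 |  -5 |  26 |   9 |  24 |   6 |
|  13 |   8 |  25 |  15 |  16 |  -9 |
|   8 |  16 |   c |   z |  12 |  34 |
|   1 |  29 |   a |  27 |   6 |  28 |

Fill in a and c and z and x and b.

Rows 2 and 3 both sum to 68, so that's the common total.
The known cells in column 5 total 72, leaving 68 − 72 = -4 for the blank.
The known cells in row 1 total 49, leaving 68 − 49 = 19 for the blank.
The known cells in column 4 total 71, leaving 68 − 71 = -3 for the blank.
The known cells in row 5 total 67, leaving 68 − 67 = 1 for the blank.
The known cells in row 6 total 91, leaving 68 − 91 = -23 for the blank.

a = -23, c = 1, z = -3, x = 19, b = -4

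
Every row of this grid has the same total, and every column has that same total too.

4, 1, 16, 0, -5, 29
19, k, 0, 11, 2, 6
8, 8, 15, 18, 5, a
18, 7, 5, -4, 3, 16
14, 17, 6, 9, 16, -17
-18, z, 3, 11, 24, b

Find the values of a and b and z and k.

Rows 1 and 4 both sum to 45, so that's the common total.
Row 2: 19 + 0 + 11 + 2 + 6 = 38, so its missing entry is 45 − 38 = 7.
Row 3: 8 + 8 + 15 + 18 + 5 = 54, so its missing entry is 45 − 54 = -9.
Column 2: 1 + 7 + 8 + 7 + 17 = 40, so its missing entry is 45 − 40 = 5.
Row 6: -18 + 5 + 3 + 11 + 24 = 25, so its missing entry is 45 − 25 = 20.

a = -9, b = 20, z = 5, k = 7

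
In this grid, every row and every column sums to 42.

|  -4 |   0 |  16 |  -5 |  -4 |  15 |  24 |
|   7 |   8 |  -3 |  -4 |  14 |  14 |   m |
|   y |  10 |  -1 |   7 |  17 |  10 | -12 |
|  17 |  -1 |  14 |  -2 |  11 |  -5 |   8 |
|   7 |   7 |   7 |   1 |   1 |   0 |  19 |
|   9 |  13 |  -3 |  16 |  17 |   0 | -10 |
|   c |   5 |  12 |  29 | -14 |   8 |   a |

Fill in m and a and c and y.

m = 6, a = 7, c = -5, y = 11

Row 2 has 7 + 8 − 3 − 4 + 14 + 14 = 36; the blank must be 42 − 36 = 6.
Column 7 has 24 + 6 − 12 + 8 + 19 − 10 = 35; the blank must be 42 − 35 = 7.
Row 3 has 10 − 1 + 7 + 17 + 10 − 12 = 31; the blank must be 42 − 31 = 11.
Row 7 has 5 + 12 + 29 − 14 + 8 + 7 = 47; the blank must be 42 − 47 = -5.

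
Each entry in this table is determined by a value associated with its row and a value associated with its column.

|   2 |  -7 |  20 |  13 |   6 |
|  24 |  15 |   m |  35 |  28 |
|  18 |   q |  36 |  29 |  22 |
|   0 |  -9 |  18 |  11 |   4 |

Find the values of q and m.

q = 9, m = 42

The difference between any two rows is the same in every column — this is an addition table with the headers hidden.
Row 3 minus row 1 is 22 − 6 = 16, so its entry in column 2 is -7 + 16 = 9.
Row 2 minus row 1 is 28 − 6 = 22, so its entry in column 3 is 20 + 22 = 42.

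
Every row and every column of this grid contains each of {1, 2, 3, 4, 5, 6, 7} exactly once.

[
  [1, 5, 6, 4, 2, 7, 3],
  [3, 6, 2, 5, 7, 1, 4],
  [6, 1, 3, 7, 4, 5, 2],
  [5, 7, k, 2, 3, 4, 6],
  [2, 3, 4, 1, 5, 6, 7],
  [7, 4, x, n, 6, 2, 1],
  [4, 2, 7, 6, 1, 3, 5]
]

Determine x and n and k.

Cell (6,4): column 4 already has {1, 2, 4, 5, 6, 7} → 3.
Cell (4,3): row 4 already has {2, 3, 4, 5, 6, 7} → 1.
For row 6, column 3: row 6 already has {1, 2, 3, 4, 6, 7}; that leaves 5.

x = 5, n = 3, k = 1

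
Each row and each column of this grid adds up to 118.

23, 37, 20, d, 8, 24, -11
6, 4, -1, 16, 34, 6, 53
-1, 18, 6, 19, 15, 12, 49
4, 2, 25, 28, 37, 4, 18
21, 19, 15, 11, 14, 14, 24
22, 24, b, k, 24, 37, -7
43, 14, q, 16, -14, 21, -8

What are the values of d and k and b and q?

d = 17, k = 11, b = 7, q = 46

Row 7: 43 + 14 + 16 − 14 + 21 − 8 = 72, so its missing entry is 118 − 72 = 46.
Row 1: 23 + 37 + 20 + 8 + 24 − 11 = 101, so its missing entry is 118 − 101 = 17.
Column 4: 17 + 16 + 19 + 28 + 11 + 16 = 107, so its missing entry is 118 − 107 = 11.
Row 6: 22 + 24 + 11 + 24 + 37 − 7 = 111, so its missing entry is 118 − 111 = 7.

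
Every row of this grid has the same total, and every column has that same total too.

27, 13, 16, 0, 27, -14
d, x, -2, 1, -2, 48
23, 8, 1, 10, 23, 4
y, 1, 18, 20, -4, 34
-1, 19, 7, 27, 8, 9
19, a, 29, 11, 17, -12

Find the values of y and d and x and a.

Rows 1 and 3 both sum to 69, so that's the common total.
Row 6 has 19 + 29 + 11 + 17 − 12 = 64; the blank must be 69 − 64 = 5.
Column 2 has 13 + 8 + 1 + 19 + 5 = 46; the blank must be 69 − 46 = 23.
Row 2 has 23 − 2 + 1 − 2 + 48 = 68; the blank must be 69 − 68 = 1.
Row 4 has 1 + 18 + 20 − 4 + 34 = 69; the blank must be 69 − 69 = 0.

y = 0, d = 1, x = 23, a = 5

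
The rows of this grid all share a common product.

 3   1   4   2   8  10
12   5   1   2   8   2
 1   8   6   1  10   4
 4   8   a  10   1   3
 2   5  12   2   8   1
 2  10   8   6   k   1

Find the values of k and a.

k = 2, a = 2

Rows 2 and 3 each multiply to 1920, so every row has product 1920.
Row 6: 2×10×8×6×1 = 960, so the missing entry is 1920 ÷ 960 = 2.
Row 4: 4×8×10×1×3 = 960, so the missing entry is 1920 ÷ 960 = 2.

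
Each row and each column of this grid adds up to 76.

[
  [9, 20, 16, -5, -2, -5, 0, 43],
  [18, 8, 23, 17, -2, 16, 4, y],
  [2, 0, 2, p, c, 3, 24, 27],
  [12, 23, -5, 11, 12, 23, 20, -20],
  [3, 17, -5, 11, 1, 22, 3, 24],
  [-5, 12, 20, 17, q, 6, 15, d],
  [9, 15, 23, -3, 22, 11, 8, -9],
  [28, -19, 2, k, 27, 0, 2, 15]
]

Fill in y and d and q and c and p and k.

y = -8, d = 4, q = 7, c = 11, p = 7, k = 21

Row 8: 28 − 19 + 2 + 27 + 0 + 2 + 15 = 55, so its missing entry is 76 − 55 = 21.
Column 4: -5 + 17 + 11 + 11 + 17 − 3 + 21 = 69, so its missing entry is 76 − 69 = 7.
Row 3: 2 + 0 + 2 + 7 + 3 + 24 + 27 = 65, so its missing entry is 76 − 65 = 11.
Column 5: -2 − 2 + 11 + 12 + 1 + 22 + 27 = 69, so its missing entry is 76 − 69 = 7.
Row 6: -5 + 12 + 20 + 17 + 7 + 6 + 15 = 72, so its missing entry is 76 − 72 = 4.
Row 2: 18 + 8 + 23 + 17 − 2 + 16 + 4 = 84, so its missing entry is 76 − 84 = -8.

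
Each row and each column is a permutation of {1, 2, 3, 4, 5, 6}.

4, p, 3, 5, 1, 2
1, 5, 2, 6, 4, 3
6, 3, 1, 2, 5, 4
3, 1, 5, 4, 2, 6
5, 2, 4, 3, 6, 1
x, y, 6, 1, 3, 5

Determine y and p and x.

For row 1, column 2: row 1 already has {1, 2, 3, 4, 5}; that leaves 6.
Cell (6,1): column 1 already has {1, 3, 4, 5, 6} → 2.
At (row 6, col 2): row 6 already has {1, 2, 3, 5, 6}, so the value is 4.

y = 4, p = 6, x = 2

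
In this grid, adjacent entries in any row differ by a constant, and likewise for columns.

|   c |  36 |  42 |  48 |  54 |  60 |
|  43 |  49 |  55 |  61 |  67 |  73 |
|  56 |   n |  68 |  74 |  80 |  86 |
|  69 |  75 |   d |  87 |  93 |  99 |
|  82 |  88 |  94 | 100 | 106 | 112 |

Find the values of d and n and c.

d = 81, n = 62, c = 30

Along each row the entries change by 6 per step; down each column they change by 13.
Row 4: from 69 at column 1, stepping by 6 to column 3 gives 81.
Row 3: from 56 at column 1, stepping by 6 to column 2 gives 62.
Row 1: from 36 at column 2, stepping by 6 to column 1 gives 30.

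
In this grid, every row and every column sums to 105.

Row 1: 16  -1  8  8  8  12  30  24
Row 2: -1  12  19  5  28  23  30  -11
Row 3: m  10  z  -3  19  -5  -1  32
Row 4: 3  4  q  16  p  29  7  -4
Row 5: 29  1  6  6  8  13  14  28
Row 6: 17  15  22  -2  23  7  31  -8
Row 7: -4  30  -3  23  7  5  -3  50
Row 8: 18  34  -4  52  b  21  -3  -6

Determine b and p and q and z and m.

b = -7, p = 19, q = 31, z = 26, m = 27

Row 8 has 18 + 34 − 4 + 52 + 21 − 3 − 6 = 112; the blank must be 105 − 112 = -7.
Column 5 has 8 + 28 + 19 + 8 + 23 + 7 − 7 = 86; the blank must be 105 − 86 = 19.
Column 1 has 16 − 1 + 3 + 29 + 17 − 4 + 18 = 78; the blank must be 105 − 78 = 27.
Row 3 has 27 + 10 − 3 + 19 − 5 − 1 + 32 = 79; the blank must be 105 − 79 = 26.
Row 4 has 3 + 4 + 16 + 19 + 29 + 7 − 4 = 74; the blank must be 105 − 74 = 31.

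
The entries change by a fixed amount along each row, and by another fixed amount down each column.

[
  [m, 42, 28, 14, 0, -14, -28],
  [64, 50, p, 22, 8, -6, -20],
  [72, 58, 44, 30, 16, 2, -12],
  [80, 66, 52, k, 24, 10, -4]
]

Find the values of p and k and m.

p = 36, k = 38, m = 56

Along each row the entries change by -14 per step; down each column they change by 8.
Row 2: from 64 at column 1, stepping by -14 to column 3 gives 36.
Row 4: from 80 at column 1, stepping by -14 to column 4 gives 38.
Row 1: from 42 at column 2, stepping by -14 to column 1 gives 56.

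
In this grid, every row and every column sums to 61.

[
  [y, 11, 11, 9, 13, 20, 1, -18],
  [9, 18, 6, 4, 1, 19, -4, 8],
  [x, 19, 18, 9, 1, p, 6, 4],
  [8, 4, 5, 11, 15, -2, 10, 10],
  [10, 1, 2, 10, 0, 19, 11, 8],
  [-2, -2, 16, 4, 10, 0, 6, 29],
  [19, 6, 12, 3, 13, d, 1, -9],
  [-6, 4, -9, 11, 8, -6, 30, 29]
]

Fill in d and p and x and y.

d = 16, p = -5, x = 9, y = 14

Row 7: 19 + 6 + 12 + 3 + 13 + 1 − 9 = 45, so its missing entry is 61 − 45 = 16.
Column 6: 20 + 19 − 2 + 19 + 0 + 16 − 6 = 66, so its missing entry is 61 − 66 = -5.
Row 3: 19 + 18 + 9 + 1 − 5 + 6 + 4 = 52, so its missing entry is 61 − 52 = 9.
Row 1: 11 + 11 + 9 + 13 + 20 + 1 − 18 = 47, so its missing entry is 61 − 47 = 14.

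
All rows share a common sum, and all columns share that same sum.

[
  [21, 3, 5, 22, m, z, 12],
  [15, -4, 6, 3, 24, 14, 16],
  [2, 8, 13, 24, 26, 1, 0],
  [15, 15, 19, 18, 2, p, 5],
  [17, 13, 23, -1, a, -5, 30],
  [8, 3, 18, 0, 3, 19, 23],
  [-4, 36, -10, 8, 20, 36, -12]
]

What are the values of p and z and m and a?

Rows 2 and 3 both sum to 74, so that's the common total.
Row 5: 17 + 13 + 23 − 1 − 5 + 30 = 77, so its missing entry is 74 − 77 = -3.
Column 5: 24 + 26 + 2 − 3 + 3 + 20 = 72, so its missing entry is 74 − 72 = 2.
Row 4: 15 + 15 + 19 + 18 + 2 + 5 = 74, so its missing entry is 74 − 74 = 0.
Row 1: 21 + 3 + 5 + 22 + 2 + 12 = 65, so its missing entry is 74 − 65 = 9.

p = 0, z = 9, m = 2, a = -3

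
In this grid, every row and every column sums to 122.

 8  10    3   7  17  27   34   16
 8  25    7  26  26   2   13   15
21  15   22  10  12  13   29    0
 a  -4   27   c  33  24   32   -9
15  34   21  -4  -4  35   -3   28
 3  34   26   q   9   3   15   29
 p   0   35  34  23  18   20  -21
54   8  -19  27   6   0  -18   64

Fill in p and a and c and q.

The known cells in row 6 total 119, leaving 122 − 119 = 3 for the blank.
The known cells in column 4 total 103, leaving 122 − 103 = 19 for the blank.
The known cells in row 4 total 122, leaving 122 − 122 = 0 for the blank.
The known cells in row 7 total 109, leaving 122 − 109 = 13 for the blank.

p = 13, a = 0, c = 19, q = 3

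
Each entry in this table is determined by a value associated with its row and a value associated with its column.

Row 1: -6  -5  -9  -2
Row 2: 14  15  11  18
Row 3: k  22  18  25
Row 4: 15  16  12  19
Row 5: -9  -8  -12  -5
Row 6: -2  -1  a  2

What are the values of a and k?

a = -5, k = 21

The difference between any two rows is the same in every column — this is an addition table with the headers hidden.
Row 6 minus row 1 is -1 − (-5) = 4, so its entry in column 3 is -9 + 4 = -5.
Row 3 minus row 1 is 22 − (-5) = 27, so its entry in column 1 is -6 + 27 = 21.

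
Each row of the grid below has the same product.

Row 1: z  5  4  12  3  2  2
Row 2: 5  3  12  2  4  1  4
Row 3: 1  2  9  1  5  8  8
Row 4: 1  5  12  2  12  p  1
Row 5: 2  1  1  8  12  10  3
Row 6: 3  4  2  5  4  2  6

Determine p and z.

Rows 2 and 3 each multiply to 5760, so every row has product 5760.
Row 4: 1×5×12×2×12×1 = 1440, so the missing entry is 5760 ÷ 1440 = 4.
Row 1: 5×4×12×3×2×2 = 2880, so the missing entry is 5760 ÷ 2880 = 2.

p = 4, z = 2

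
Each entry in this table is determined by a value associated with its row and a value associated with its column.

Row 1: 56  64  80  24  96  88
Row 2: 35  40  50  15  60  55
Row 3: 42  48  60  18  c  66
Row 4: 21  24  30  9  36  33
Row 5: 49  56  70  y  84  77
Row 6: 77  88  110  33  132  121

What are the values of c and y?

c = 72, y = 21

Each row is a constant multiple of every other row — this is a multiplication table with the headers hidden.
Row 3 is 42/56 = 3/4 times row 1, so its entry in column 5 is 96 × 3/4 = 72.
Row 5 is 49/56 = 7/8 times row 1, so its entry in column 4 is 24 × 7/8 = 21.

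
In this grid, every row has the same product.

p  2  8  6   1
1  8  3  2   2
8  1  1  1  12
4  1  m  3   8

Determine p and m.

Rows 2 and 3 each multiply to 96, so every row has product 96.
Row 1: 2×8×6×1 = 96, so the missing entry is 96 ÷ 96 = 1.
Row 4: 4×1×3×8 = 96, so the missing entry is 96 ÷ 96 = 1.

p = 1, m = 1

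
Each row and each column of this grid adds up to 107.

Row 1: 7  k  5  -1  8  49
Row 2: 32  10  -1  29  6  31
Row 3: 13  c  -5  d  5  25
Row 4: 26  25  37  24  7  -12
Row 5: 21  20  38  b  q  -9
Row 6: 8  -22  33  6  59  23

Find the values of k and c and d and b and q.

Row 1 has 7 + 5 − 1 + 8 + 49 = 68; the blank must be 107 − 68 = 39.
Column 5 has 8 + 6 + 5 + 7 + 59 = 85; the blank must be 107 − 85 = 22.
Column 2 has 39 + 10 + 25 + 20 − 22 = 72; the blank must be 107 − 72 = 35.
Row 5 has 21 + 20 + 38 + 22 − 9 = 92; the blank must be 107 − 92 = 15.
Row 3 has 13 + 35 − 5 + 5 + 25 = 73; the blank must be 107 − 73 = 34.

k = 39, c = 35, d = 34, b = 15, q = 22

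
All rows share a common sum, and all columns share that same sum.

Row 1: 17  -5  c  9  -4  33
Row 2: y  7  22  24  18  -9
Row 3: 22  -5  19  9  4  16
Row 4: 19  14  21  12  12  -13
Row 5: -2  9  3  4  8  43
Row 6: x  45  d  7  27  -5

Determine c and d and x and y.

c = 15, d = -15, x = 6, y = 3

Rows 3 and 4 both sum to 65, so that's the common total.
Row 2: 7 + 22 + 24 + 18 − 9 = 62, so its missing entry is 65 − 62 = 3.
Row 1: 17 − 5 + 9 − 4 + 33 = 50, so its missing entry is 65 − 50 = 15.
Column 1: 17 + 3 + 22 + 19 − 2 = 59, so its missing entry is 65 − 59 = 6.
Row 6: 6 + 45 + 7 + 27 − 5 = 80, so its missing entry is 65 − 80 = -15.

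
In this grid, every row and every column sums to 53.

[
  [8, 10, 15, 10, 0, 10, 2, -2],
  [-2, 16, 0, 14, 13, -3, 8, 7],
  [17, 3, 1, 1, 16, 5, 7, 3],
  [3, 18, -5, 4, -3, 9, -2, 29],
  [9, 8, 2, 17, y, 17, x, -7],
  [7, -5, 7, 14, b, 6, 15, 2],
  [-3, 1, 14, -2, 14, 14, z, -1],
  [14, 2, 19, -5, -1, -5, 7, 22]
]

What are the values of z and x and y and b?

The known cells in row 7 total 37, leaving 53 − 37 = 16 for the blank.
The known cells in row 6 total 46, leaving 53 − 46 = 7 for the blank.
The known cells in column 7 total 53, leaving 53 − 53 = 0 for the blank.
The known cells in row 5 total 46, leaving 53 − 46 = 7 for the blank.

z = 16, x = 0, y = 7, b = 7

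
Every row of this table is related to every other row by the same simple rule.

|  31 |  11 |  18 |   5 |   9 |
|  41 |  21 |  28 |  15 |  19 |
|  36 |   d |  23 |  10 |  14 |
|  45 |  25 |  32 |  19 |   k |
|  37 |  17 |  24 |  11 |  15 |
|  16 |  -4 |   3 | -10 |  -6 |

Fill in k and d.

The difference between any two rows is the same in every column — this is an addition table with the headers hidden.
Row 4 minus row 1 is 19 − 5 = 14, so its entry in column 5 is 9 + 14 = 23.
Row 3 minus row 1 is 10 − 5 = 5, so its entry in column 2 is 11 + 5 = 16.

k = 23, d = 16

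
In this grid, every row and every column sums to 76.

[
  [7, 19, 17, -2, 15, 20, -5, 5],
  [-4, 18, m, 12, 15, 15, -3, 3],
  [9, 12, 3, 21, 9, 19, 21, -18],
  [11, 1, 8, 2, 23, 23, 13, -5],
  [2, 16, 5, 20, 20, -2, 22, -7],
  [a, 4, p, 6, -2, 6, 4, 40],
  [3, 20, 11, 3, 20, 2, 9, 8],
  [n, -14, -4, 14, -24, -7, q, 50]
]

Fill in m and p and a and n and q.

Row 2: -4 + 18 + 12 + 15 + 15 − 3 + 3 = 56, so its missing entry is 76 − 56 = 20.
Column 7: -5 − 3 + 21 + 13 + 22 + 4 + 9 = 61, so its missing entry is 76 − 61 = 15.
Row 8: -14 − 4 + 14 − 24 − 7 + 15 + 50 = 30, so its missing entry is 76 − 30 = 46.
Column 1: 7 − 4 + 9 + 11 + 2 + 3 + 46 = 74, so its missing entry is 76 − 74 = 2.
Row 6: 2 + 4 + 6 − 2 + 6 + 4 + 40 = 60, so its missing entry is 76 − 60 = 16.

m = 20, p = 16, a = 2, n = 46, q = 15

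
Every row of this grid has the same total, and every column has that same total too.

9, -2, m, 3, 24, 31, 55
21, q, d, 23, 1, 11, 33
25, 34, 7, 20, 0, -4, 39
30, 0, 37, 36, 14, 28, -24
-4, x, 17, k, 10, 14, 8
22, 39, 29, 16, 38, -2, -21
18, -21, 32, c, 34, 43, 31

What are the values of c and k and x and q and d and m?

Rows 3 and 4 both sum to 121, so that's the common total.
Row 1: 9 − 2 + 3 + 24 + 31 + 55 = 120, so its missing entry is 121 − 120 = 1.
Column 3: 1 + 7 + 37 + 17 + 29 + 32 = 123, so its missing entry is 121 − 123 = -2.
Row 2: 21 − 2 + 23 + 1 + 11 + 33 = 87, so its missing entry is 121 − 87 = 34.
Row 7: 18 − 21 + 32 + 34 + 43 + 31 = 137, so its missing entry is 121 − 137 = -16.
Column 4: 3 + 23 + 20 + 36 + 16 − 16 = 82, so its missing entry is 121 − 82 = 39.
Row 5: -4 + 17 + 39 + 10 + 14 + 8 = 84, so its missing entry is 121 − 84 = 37.

c = -16, k = 39, x = 37, q = 34, d = -2, m = 1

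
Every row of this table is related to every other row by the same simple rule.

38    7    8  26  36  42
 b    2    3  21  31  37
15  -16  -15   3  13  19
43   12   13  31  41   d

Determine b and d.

b = 33, d = 47

The difference between any two rows is the same in every column — this is an addition table with the headers hidden.
Row 2 minus row 1 is 21 − 26 = -5, so its entry in column 1 is 38 + (-5) = 33.
Row 4 minus row 1 is 31 − 26 = 5, so its entry in column 6 is 42 + 5 = 47.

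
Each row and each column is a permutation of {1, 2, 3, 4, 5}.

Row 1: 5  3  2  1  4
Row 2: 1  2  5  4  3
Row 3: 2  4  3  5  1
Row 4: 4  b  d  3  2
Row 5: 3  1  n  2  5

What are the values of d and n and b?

d = 1, n = 4, b = 5

At (row 4, col 2): column 2 already has {1, 2, 3, 4}, so the value is 5.
Cell (4,3): row 4 already has {2, 3, 4, 5} → 1.
Cell (5,3): row 5 already has {1, 2, 3, 5} → 4.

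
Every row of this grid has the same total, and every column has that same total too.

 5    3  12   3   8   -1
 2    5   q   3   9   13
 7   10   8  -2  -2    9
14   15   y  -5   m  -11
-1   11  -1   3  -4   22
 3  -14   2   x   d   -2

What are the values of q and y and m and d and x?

Rows 1 and 3 both sum to 30, so that's the common total.
Row 2: 2 + 5 + 3 + 9 + 13 = 32, so its missing entry is 30 − 32 = -2.
Column 4: 3 + 3 − 2 − 5 + 3 = 2, so its missing entry is 30 − 2 = 28.
Row 6: 3 − 14 + 2 + 28 − 2 = 17, so its missing entry is 30 − 17 = 13.
Column 5: 8 + 9 − 2 − 4 + 13 = 24, so its missing entry is 30 − 24 = 6.
Row 4: 14 + 15 − 5 + 6 − 11 = 19, so its missing entry is 30 − 19 = 11.

q = -2, y = 11, m = 6, d = 13, x = 28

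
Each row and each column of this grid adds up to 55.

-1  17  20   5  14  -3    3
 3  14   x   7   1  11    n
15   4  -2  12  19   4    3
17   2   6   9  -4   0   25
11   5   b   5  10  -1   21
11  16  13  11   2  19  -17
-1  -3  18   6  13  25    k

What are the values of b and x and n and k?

Row 7 has -1 − 3 + 18 + 6 + 13 + 25 = 58; the blank must be 55 − 58 = -3.
Column 7 has 3 + 3 + 25 + 21 − 17 − 3 = 32; the blank must be 55 − 32 = 23.
Row 2 has 3 + 14 + 7 + 1 + 11 + 23 = 59; the blank must be 55 − 59 = -4.
Row 5 has 11 + 5 + 5 + 10 − 1 + 21 = 51; the blank must be 55 − 51 = 4.

b = 4, x = -4, n = 23, k = -3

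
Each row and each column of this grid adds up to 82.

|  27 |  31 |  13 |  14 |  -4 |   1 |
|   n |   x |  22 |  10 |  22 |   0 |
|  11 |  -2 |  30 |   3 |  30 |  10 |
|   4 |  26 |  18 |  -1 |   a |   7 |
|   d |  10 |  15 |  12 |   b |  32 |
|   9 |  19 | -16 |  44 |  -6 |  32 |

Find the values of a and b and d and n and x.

The known cells in row 4 total 54, leaving 82 − 54 = 28 for the blank.
The known cells in column 5 total 70, leaving 82 − 70 = 12 for the blank.
The known cells in row 5 total 81, leaving 82 − 81 = 1 for the blank.
The known cells in column 2 total 84, leaving 82 − 84 = -2 for the blank.
The known cells in row 2 total 52, leaving 82 − 52 = 30 for the blank.

a = 28, b = 12, d = 1, n = 30, x = -2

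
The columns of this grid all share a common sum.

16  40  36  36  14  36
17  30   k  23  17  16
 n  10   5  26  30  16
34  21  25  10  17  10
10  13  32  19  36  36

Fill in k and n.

k = 16, n = 37

Columns 2 and 4 both add up to 114, so every column sums to 114.
Column 3: 36 + 5 + 25 + 32 = 98, so the missing entry is 114 − 98 = 16.
Column 1: 16 + 17 + 34 + 10 = 77, so the missing entry is 114 − 77 = 37.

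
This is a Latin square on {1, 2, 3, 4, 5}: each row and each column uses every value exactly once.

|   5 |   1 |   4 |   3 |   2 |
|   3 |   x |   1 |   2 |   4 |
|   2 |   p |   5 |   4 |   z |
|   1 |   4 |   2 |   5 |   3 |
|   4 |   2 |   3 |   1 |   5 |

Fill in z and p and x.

For row 2, column 2: row 2 already has {1, 2, 3, 4}; that leaves 5.
Cell (3,2): column 2 already has {1, 2, 4, 5} → 3.
At (row 3, col 5): row 3 already has {2, 3, 4, 5}, so the value is 1.

z = 1, p = 3, x = 5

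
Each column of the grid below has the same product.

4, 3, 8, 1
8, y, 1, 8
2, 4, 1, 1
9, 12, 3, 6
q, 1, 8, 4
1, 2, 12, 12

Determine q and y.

q = 4, y = 8

Columns 3 and 4 each multiply to 2304, so every column has product 2304.
Column 1: 4×8×2×9×1 = 576, so the missing entry is 2304 ÷ 576 = 4.
Column 2: 3×4×12×1×2 = 288, so the missing entry is 2304 ÷ 288 = 8.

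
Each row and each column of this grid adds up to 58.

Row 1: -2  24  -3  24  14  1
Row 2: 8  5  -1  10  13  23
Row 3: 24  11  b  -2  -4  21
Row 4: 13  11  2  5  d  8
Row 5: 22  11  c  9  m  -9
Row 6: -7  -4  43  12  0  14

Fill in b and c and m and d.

Row 4: 13 + 11 + 2 + 5 + 8 = 39, so its missing entry is 58 − 39 = 19.
Column 5: 14 + 13 − 4 + 19 + 0 = 42, so its missing entry is 58 − 42 = 16.
Row 5: 22 + 11 + 9 + 16 − 9 = 49, so its missing entry is 58 − 49 = 9.
Row 3: 24 + 11 − 2 − 4 + 21 = 50, so its missing entry is 58 − 50 = 8.

b = 8, c = 9, m = 16, d = 19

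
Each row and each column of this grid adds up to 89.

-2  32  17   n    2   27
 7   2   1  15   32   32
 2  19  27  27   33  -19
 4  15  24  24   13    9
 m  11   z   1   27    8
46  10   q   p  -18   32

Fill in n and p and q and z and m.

n = 13, p = 9, q = 10, z = 10, m = 32

The known cells in column 1 total 57, leaving 89 − 57 = 32 for the blank.
The known cells in row 1 total 76, leaving 89 − 76 = 13 for the blank.
The known cells in row 5 total 79, leaving 89 − 79 = 10 for the blank.
The known cells in column 4 total 80, leaving 89 − 80 = 9 for the blank.
The known cells in row 6 total 79, leaving 89 − 79 = 10 for the blank.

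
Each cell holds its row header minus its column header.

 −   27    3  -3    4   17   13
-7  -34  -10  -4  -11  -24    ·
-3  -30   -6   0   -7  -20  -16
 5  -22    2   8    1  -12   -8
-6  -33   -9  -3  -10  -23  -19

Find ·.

-20

-7 − 13 = -20.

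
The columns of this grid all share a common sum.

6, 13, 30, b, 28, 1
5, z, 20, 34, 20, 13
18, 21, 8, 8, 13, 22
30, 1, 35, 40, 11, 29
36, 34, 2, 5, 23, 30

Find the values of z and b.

z = 26, b = 8

Column 3 sums to 95 and so does column 6; that's the common total.
In column 2 the known cells total 69, leaving 95 − 69 = 26.
In column 4 the known cells total 87, leaving 95 − 87 = 8.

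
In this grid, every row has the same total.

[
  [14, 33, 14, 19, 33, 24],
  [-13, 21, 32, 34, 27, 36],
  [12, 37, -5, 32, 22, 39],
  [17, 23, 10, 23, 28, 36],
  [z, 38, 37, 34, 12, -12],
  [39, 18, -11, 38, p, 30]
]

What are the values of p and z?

Row 1 sums to 137 and so does row 4; that's the common total.
In row 6 the known cells total 114, leaving 137 − 114 = 23.
In row 5 the known cells total 109, leaving 137 − 109 = 28.

p = 23, z = 28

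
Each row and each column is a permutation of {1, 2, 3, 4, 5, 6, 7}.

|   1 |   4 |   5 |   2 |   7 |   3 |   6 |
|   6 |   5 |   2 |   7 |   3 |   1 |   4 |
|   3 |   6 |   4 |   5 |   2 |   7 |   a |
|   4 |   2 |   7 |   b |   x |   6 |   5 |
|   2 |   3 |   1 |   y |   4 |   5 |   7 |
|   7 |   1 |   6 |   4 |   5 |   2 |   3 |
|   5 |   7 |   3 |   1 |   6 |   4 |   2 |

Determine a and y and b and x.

a = 1, y = 6, b = 3, x = 1

At (row 3, col 7): row 3 already has {2, 3, 4, 5, 6, 7}, so the value is 1.
For row 4, column 5: column 5 already has {2, 3, 4, 5, 6, 7}; that leaves 1.
Cell (4,4): row 4 already has {1, 2, 4, 5, 6, 7} → 3.
At (row 5, col 4): row 5 already has {1, 2, 3, 4, 5, 7}, so the value is 6.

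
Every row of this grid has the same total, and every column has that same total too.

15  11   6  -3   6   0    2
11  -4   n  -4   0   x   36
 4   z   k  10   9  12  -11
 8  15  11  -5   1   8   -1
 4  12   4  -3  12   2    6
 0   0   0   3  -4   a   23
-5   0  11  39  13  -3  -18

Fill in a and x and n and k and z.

a = 15, x = 3, n = -5, k = 10, z = 3

Rows 1 and 4 both sum to 37, so that's the common total.
Row 6 has 0 + 0 + 0 + 3 − 4 + 23 = 22; the blank must be 37 − 22 = 15.
Column 2 has 11 − 4 + 15 + 12 + 0 + 0 = 34; the blank must be 37 − 34 = 3.
Column 6 has 0 + 12 + 8 + 2 + 15 − 3 = 34; the blank must be 37 − 34 = 3.
Row 2 has 11 − 4 − 4 + 0 + 3 + 36 = 42; the blank must be 37 − 42 = -5.
Row 3 has 4 + 3 + 10 + 9 + 12 − 11 = 27; the blank must be 37 − 27 = 10.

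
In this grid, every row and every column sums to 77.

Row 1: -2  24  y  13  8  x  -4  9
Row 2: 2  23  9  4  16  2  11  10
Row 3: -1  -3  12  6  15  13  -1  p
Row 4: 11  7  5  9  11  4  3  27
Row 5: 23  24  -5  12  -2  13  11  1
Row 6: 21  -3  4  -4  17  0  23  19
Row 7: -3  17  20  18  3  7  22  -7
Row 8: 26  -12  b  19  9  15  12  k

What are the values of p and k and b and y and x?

p = 36, k = -18, b = 26, y = 6, x = 23

Row 3 has -1 − 3 + 12 + 6 + 15 + 13 − 1 = 41; the blank must be 77 − 41 = 36.
Column 8 has 9 + 10 + 36 + 27 + 1 + 19 − 7 = 95; the blank must be 77 − 95 = -18.
Row 8 has 26 − 12 + 19 + 9 + 15 + 12 − 18 = 51; the blank must be 77 − 51 = 26.
Column 3 has 9 + 12 + 5 − 5 + 4 + 20 + 26 = 71; the blank must be 77 − 71 = 6.
Row 1 has -2 + 24 + 6 + 13 + 8 − 4 + 9 = 54; the blank must be 77 − 54 = 23.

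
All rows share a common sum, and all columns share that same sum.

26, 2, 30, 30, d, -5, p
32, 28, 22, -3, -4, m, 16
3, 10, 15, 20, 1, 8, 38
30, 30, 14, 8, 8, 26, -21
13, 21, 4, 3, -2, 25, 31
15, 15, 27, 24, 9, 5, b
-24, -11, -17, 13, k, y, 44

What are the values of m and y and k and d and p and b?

Rows 3 and 4 both sum to 95, so that's the common total.
Row 2 has 32 + 28 + 22 − 3 − 4 + 16 = 91; the blank must be 95 − 91 = 4.
Column 6 has -5 + 4 + 8 + 26 + 25 + 5 = 63; the blank must be 95 − 63 = 32.
Row 7 has -24 − 11 − 17 + 13 + 32 + 44 = 37; the blank must be 95 − 37 = 58.
Column 5 has -4 + 1 + 8 − 2 + 9 + 58 = 70; the blank must be 95 − 70 = 25.
Row 1 has 26 + 2 + 30 + 30 + 25 − 5 = 108; the blank must be 95 − 108 = -13.
Row 6 has 15 + 15 + 27 + 24 + 9 + 5 = 95; the blank must be 95 − 95 = 0.

m = 4, y = 32, k = 58, d = 25, p = -13, b = 0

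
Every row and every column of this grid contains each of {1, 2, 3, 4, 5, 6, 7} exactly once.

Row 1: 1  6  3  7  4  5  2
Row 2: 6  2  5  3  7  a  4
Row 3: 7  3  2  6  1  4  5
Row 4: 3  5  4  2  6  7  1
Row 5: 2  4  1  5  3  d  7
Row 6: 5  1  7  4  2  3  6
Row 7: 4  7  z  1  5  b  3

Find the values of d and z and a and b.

d = 6, z = 6, a = 1, b = 2

For row 5, column 6: row 5 already has {1, 2, 3, 4, 5, 7}; that leaves 6.
For row 7, column 3: column 3 already has {1, 2, 3, 4, 5, 7}; that leaves 6.
Cell (7,6): row 7 already has {1, 3, 4, 5, 6, 7} → 2.
For row 2, column 6: row 2 already has {2, 3, 4, 5, 6, 7}; that leaves 1.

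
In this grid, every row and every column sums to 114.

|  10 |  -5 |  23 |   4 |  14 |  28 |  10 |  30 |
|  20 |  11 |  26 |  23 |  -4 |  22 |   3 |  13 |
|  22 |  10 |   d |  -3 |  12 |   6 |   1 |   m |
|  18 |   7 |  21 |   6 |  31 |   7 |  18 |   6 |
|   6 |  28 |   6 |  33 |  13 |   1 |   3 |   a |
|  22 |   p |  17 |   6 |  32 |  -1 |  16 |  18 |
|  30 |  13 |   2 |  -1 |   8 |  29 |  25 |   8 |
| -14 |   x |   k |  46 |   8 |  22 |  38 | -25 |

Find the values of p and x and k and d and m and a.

Row 6 has 22 + 17 + 6 + 32 − 1 + 16 + 18 = 110; the blank must be 114 − 110 = 4.
Column 2 has -5 + 11 + 10 + 7 + 28 + 4 + 13 = 68; the blank must be 114 − 68 = 46.
Row 8 has -14 + 46 + 46 + 8 + 22 + 38 − 25 = 121; the blank must be 114 − 121 = -7.
Column 3 has 23 + 26 + 21 + 6 + 17 + 2 − 7 = 88; the blank must be 114 − 88 = 26.
Row 3 has 22 + 10 + 26 − 3 + 12 + 6 + 1 = 74; the blank must be 114 − 74 = 40.
Row 5 has 6 + 28 + 6 + 33 + 13 + 1 + 3 = 90; the blank must be 114 − 90 = 24.

p = 4, x = 46, k = -7, d = 26, m = 40, a = 24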